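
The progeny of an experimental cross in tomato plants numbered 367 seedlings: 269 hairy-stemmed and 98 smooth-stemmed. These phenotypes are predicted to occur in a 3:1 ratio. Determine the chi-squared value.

Under the 3:1 hypothesis (Σ ratio = 4, N = 367):
  hairy-stemmed: 367 × 3/4 = 275.25
  smooth-stemmed: 367 × 1/4 = 91.75
χ² = Σ (O − E)² / E
  hairy-stemmed: (269 − 275.25)² / 275.25 = 0.1419
  smooth-stemmed: (98 − 91.75)² / 91.75 = 0.4257
χ² = 0.1419 + 0.4257 = 0.5676 ≈ 0.568

0.568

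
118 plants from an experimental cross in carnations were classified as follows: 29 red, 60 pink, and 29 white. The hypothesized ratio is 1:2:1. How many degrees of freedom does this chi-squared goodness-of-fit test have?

A goodness-of-fit test with 3 phenotype classes has df = 3 − 1 = 2.

2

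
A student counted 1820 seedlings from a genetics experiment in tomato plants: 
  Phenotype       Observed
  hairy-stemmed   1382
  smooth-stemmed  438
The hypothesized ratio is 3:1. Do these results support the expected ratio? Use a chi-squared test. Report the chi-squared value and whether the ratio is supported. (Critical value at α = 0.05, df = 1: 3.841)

0.847; consistent

Total ratio parts = 4. Expected numbers out of 1820:
  hairy-stemmed: 1820 × 3/4 = 1365
  smooth-stemmed: 1820 × 1/4 = 455
χ² = Σ (O − E)² / E
  hairy-stemmed: (1382 − 1365)² / 1365 = 0.2117
  smooth-stemmed: (438 − 455)² / 455 = 0.6352
χ² = 0.2117 + 0.6352 = 0.8469 ≈ 0.847
Degrees of freedom = 2 − 1 = 1; critical value at α = 0.05 is 3.841.
Since 0.847 < 3.841, we fail to reject the null hypothesis — the data are consistent with the 3:1 ratio.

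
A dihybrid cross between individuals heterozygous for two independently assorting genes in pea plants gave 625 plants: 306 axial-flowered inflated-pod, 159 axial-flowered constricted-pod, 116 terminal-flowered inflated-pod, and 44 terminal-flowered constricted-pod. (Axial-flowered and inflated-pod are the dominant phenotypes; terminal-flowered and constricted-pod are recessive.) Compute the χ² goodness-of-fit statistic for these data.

21.460

A dihybrid F₂ with independent assortment and complete dominance at both loci gives a 9:3:3:1 phenotypic ratio.
Under the 9:3:3:1 hypothesis (Σ ratio = 16, N = 625):
  axial-flowered inflated-pod: 625 × 9/16 = 351.5625
  axial-flowered constricted-pod: 625 × 3/16 = 117.1875
  terminal-flowered inflated-pod: 625 × 3/16 = 117.1875
  terminal-flowered constricted-pod: 625 × 1/16 = 39.0625
χ² = Σ (O − E)² / E
  axial-flowered inflated-pod: (306 − 351.5625)² / 351.5625 = 5.9049
  axial-flowered constricted-pod: (159 − 117.1875)² / 117.1875 = 14.9187
  terminal-flowered inflated-pod: (116 − 117.1875)² / 117.1875 = 0.0120
  terminal-flowered constricted-pod: (44 − 39.0625)² / 39.0625 = 0.6241
χ² = 5.9049 + 14.9187 + 0.0120 + 0.6241 = 21.4597 ≈ 21.460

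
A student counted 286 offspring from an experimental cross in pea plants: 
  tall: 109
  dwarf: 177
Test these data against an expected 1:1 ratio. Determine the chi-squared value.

Expected counts for N = 286 under a 1:1 ratio (total parts = 2):
  tall: 286 × 1/2 = 143
  dwarf: 286 × 1/2 = 143
χ² = Σ (O − E)² / E
  tall: (109 − 143)² / 143 = 8.0839
  dwarf: (177 − 143)² / 143 = 8.0839
χ² = 8.0839 + 8.0839 = 16.1678 ≈ 16.168

16.168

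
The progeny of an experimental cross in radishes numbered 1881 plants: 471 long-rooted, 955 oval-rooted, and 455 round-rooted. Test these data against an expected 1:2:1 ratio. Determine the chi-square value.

Under the 1:2:1 hypothesis (Σ ratio = 4, N = 1881):
  long-rooted: 1881 × 1/4 = 470.25
  oval-rooted: 1881 × 2/4 = 940.5
  round-rooted: 1881 × 1/4 = 470.25
χ² = Σ (O − E)² / E
  long-rooted: (471 − 470.25)² / 470.25 = 0.0012
  oval-rooted: (955 − 940.5)² / 940.5 = 0.2236
  round-rooted: (455 − 470.25)² / 470.25 = 0.4946
χ² = 0.0012 + 0.2236 + 0.4946 = 0.7194 ≈ 0.719

0.719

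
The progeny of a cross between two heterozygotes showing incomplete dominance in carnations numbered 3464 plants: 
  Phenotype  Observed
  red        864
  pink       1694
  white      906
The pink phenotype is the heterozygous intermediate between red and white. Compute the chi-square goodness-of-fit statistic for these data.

With incomplete dominance, a heterozygote × heterozygote cross gives a 1:2:1 phenotypic ratio.
The 1:2:1 ratio has 4 parts, so with N = 3464 the expected counts are:
  red: 3464 × 1/4 = 866
  pink: 3464 × 2/4 = 1732
  white: 3464 × 1/4 = 866
χ² = Σ (O − E)² / E
  red: (864 − 866)² / 866 = 0.0046
  pink: (1694 − 1732)² / 1732 = 0.8337
  white: (906 − 866)² / 866 = 1.8476
χ² = 0.0046 + 0.8337 + 1.8476 = 2.6859 ≈ 2.686

2.686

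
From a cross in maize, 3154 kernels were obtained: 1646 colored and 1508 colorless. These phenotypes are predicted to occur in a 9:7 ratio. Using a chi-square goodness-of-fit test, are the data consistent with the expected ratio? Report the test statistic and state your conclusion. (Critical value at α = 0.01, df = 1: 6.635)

21.150; not consistent

Under the 9:7 hypothesis (Σ ratio = 16, N = 3154):
  colored: 3154 × 9/16 = 1774.125
  colorless: 3154 × 7/16 = 1379.875
χ² = Σ (O − E)² / E
  colored: (1646 − 1774.125)² / 1774.125 = 9.2530
  colorless: (1508 − 1379.875)² / 1379.875 = 11.8967
χ² = 9.2530 + 11.8967 = 21.1497 ≈ 21.150
Degrees of freedom = 2 − 1 = 1; critical value at α = 0.01 is 6.635.
Since 21.150 > 6.635, we reject the null hypothesis — the data do not fit the 9:7 ratio.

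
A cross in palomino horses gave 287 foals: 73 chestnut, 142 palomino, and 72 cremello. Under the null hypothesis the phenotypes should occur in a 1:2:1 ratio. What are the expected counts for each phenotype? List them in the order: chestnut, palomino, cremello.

71.75, 143.5, 71.75

The 1:2:1 ratio has 4 parts, so with N = 287 the expected counts are:
  chestnut: 287 × 1/4 = 71.75
  palomino: 287 × 2/4 = 143.5
  cremello: 287 × 1/4 = 71.75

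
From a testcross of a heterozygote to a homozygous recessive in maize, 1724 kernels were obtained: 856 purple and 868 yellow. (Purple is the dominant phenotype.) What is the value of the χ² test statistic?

0.084

A testcross of a heterozygote (Aa × aa) gives a 1:1 phenotypic ratio.
The 1:1 ratio has 2 parts, so with N = 1724 the expected counts are:
  purple: 1724 × 1/2 = 862
  yellow: 1724 × 1/2 = 862
χ² = Σ (O − E)² / E
  purple: (856 − 862)² / 862 = 0.0418
  yellow: (868 − 862)² / 862 = 0.0418
χ² = 0.0418 + 0.0418 = 0.0836 ≈ 0.084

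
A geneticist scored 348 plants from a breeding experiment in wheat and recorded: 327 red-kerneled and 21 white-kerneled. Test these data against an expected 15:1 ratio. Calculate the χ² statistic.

Under the 15:1 hypothesis (Σ ratio = 16, N = 348):
  red-kerneled: 348 × 15/16 = 326.25
  white-kerneled: 348 × 1/16 = 21.75
χ² = Σ (O − E)² / E
  red-kerneled: (327 − 326.25)² / 326.25 = 0.0017
  white-kerneled: (21 − 21.75)² / 21.75 = 0.0259
χ² = 0.0017 + 0.0259 = 0.0276 ≈ 0.028

0.028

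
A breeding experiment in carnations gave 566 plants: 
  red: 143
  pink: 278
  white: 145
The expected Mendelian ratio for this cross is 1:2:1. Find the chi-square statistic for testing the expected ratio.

Under the 1:2:1 hypothesis (Σ ratio = 4, N = 566):
  red: 566 × 1/4 = 141.5
  pink: 566 × 2/4 = 283
  white: 566 × 1/4 = 141.5
χ² = Σ (O − E)² / E
  red: (143 − 141.5)² / 141.5 = 0.0159
  pink: (278 − 283)² / 283 = 0.0883
  white: (145 − 141.5)² / 141.5 = 0.0866
χ² = 0.0159 + 0.0883 + 0.0866 = 0.1908 ≈ 0.191

0.191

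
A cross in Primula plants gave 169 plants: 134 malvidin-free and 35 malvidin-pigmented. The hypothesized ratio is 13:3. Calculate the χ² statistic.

0.426

Expected counts for N = 169 under a 13:3 ratio (total parts = 16):
  malvidin-free: 169 × 13/16 = 137.3125
  malvidin-pigmented: 169 × 3/16 = 31.6875
χ² = Σ (O − E)² / E
  malvidin-free: (134 − 137.3125)² / 137.3125 = 0.0799
  malvidin-pigmented: (35 − 31.6875)² / 31.6875 = 0.3463
χ² = 0.0799 + 0.3463 = 0.4262 ≈ 0.426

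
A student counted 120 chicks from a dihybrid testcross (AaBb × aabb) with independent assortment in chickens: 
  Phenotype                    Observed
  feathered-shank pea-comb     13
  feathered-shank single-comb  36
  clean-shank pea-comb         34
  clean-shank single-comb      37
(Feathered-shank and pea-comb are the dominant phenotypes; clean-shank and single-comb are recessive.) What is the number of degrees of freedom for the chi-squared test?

A dihybrid testcross with independent assortment gives a 1:1:1:1 ratio.
A goodness-of-fit test with 4 phenotype classes has df = 4 − 1 = 3.

3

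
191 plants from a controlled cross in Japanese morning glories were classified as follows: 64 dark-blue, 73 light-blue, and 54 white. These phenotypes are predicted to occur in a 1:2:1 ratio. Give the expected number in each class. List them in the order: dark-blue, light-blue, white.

Expected counts for N = 191 under a 1:2:1 ratio (total parts = 4):
  dark-blue: 191 × 1/4 = 47.75
  light-blue: 191 × 2/4 = 95.5
  white: 191 × 1/4 = 47.75

47.75, 95.5, 47.75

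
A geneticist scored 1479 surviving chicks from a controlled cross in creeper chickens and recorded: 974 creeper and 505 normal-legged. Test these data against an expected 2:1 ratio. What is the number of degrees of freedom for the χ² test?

1

A goodness-of-fit test with 2 phenotype classes has df = 2 − 1 = 1.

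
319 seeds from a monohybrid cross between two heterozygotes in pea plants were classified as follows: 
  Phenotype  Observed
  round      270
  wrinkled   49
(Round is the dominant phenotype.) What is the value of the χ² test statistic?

15.809

For a monohybrid cross between heterozygotes with complete dominance, the expected phenotypic ratio is 3:1.
Total ratio parts = 4. Expected numbers out of 319:
  round: 319 × 3/4 = 239.25
  wrinkled: 319 × 1/4 = 79.75
χ² = Σ (O − E)² / E
  round: (270 − 239.25)² / 239.25 = 3.9522
  wrinkled: (49 − 79.75)² / 79.75 = 11.8566
χ² = 3.9522 + 11.8566 = 15.8088 ≈ 15.809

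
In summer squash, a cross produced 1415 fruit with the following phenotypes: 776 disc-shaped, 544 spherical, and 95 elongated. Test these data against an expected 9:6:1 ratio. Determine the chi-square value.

1.324

Under the 9:6:1 hypothesis (Σ ratio = 16, N = 1415):
  disc-shaped: 1415 × 9/16 = 795.9375
  spherical: 1415 × 6/16 = 530.625
  elongated: 1415 × 1/16 = 88.4375
χ² = Σ (O − E)² / E
  disc-shaped: (776 − 795.9375)² / 795.9375 = 0.4994
  spherical: (544 − 530.625)² / 530.625 = 0.3371
  elongated: (95 − 88.4375)² / 88.4375 = 0.4870
χ² = 0.4994 + 0.3371 + 0.4870 = 1.3235 ≈ 1.324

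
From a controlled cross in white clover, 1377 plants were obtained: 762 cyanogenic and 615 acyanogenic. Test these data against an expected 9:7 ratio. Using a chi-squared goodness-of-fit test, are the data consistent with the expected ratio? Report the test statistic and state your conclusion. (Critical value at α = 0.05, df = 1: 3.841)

Total ratio parts = 16. Expected numbers out of 1377:
  cyanogenic: 1377 × 9/16 = 774.5625
  acyanogenic: 1377 × 7/16 = 602.4375
χ² = Σ (O − E)² / E
  cyanogenic: (762 − 774.5625)² / 774.5625 = 0.2037
  acyanogenic: (615 − 602.4375)² / 602.4375 = 0.2620
χ² = 0.2037 + 0.2620 = 0.4657 ≈ 0.466
Degrees of freedom = 2 − 1 = 1; critical value at α = 0.05 is 3.841.
Since 0.466 < 3.841, we fail to reject the null hypothesis — the data are consistent with the 9:7 ratio.

0.466; consistent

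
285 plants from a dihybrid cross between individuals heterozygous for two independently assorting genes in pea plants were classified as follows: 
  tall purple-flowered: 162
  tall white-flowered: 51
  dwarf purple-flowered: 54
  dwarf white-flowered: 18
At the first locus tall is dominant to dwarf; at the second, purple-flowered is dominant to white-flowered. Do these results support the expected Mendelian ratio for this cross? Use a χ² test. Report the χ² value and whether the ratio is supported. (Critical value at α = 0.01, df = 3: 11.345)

0.137; consistent

A dihybrid F₂ with independent assortment and complete dominance at both loci gives a 9:3:3:1 phenotypic ratio.
Total ratio parts = 16. Expected numbers out of 285:
  tall purple-flowered: 285 × 9/16 = 160.3125
  tall white-flowered: 285 × 3/16 = 53.4375
  dwarf purple-flowered: 285 × 3/16 = 53.4375
  dwarf white-flowered: 285 × 1/16 = 17.8125
χ² = Σ (O − E)² / E
  tall purple-flowered: (162 − 160.3125)² / 160.3125 = 0.0178
  tall white-flowered: (51 − 53.4375)² / 53.4375 = 0.1112
  dwarf purple-flowered: (54 − 53.4375)² / 53.4375 = 0.0059
  dwarf white-flowered: (18 − 17.8125)² / 17.8125 = 0.0020
χ² = 0.0178 + 0.1112 + 0.0059 + 0.0020 = 0.1369 ≈ 0.137
Degrees of freedom = 4 − 1 = 3; critical value at α = 0.01 is 11.345.
Since 0.137 < 11.345, we fail to reject the null hypothesis — the data are consistent with the 9:3:3:1 ratio.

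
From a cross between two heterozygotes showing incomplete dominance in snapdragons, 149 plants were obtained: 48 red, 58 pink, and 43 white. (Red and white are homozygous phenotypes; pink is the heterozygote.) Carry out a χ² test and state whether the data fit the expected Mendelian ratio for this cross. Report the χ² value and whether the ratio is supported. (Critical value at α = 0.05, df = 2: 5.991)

7.644; not consistent

With incomplete dominance, a heterozygote × heterozygote cross gives a 1:2:1 phenotypic ratio.
Expected counts for N = 149 under a 1:2:1 ratio (total parts = 4):
  red: 149 × 1/4 = 37.25
  pink: 149 × 2/4 = 74.5
  white: 149 × 1/4 = 37.25
χ² = Σ (O − E)² / E
  red: (48 − 37.25)² / 37.25 = 3.1023
  pink: (58 − 74.5)² / 74.5 = 3.6544
  white: (43 − 37.25)² / 37.25 = 0.8876
χ² = 3.1023 + 3.6544 + 0.8876 = 7.6443 ≈ 7.644
Degrees of freedom = 3 − 1 = 2; critical value at α = 0.05 is 5.991.
Since 7.644 > 5.991, we reject the null hypothesis — the data do not fit the 1:2:1 ratio.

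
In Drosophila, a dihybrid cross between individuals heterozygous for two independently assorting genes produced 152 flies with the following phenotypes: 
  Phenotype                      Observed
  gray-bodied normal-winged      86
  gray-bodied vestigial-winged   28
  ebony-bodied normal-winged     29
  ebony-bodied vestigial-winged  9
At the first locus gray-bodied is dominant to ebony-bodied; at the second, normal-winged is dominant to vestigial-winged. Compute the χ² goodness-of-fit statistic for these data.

0.047

A dihybrid F₂ with independent assortment and complete dominance at both loci gives a 9:3:3:1 phenotypic ratio.
Expected counts for N = 152 under a 9:3:3:1 ratio (total parts = 16):
  gray-bodied normal-winged: 152 × 9/16 = 85.5
  gray-bodied vestigial-winged: 152 × 3/16 = 28.5
  ebony-bodied normal-winged: 152 × 3/16 = 28.5
  ebony-bodied vestigial-winged: 152 × 1/16 = 9.5
χ² = Σ (O − E)² / E
  gray-bodied normal-winged: (86 − 85.5)² / 85.5 = 0.0029
  gray-bodied vestigial-winged: (28 − 28.5)² / 28.5 = 0.0088
  ebony-bodied normal-winged: (29 − 28.5)² / 28.5 = 0.0088
  ebony-bodied vestigial-winged: (9 − 9.5)² / 9.5 = 0.0263
χ² = 0.0029 + 0.0088 + 0.0088 + 0.0263 = 0.0468 ≈ 0.047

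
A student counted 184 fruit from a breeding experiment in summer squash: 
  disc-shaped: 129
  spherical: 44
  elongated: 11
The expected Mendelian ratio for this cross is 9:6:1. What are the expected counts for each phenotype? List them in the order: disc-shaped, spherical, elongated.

The 9:6:1 ratio has 16 parts, so with N = 184 the expected counts are:
  disc-shaped: 184 × 9/16 = 103.5
  spherical: 184 × 6/16 = 69
  elongated: 184 × 1/16 = 11.5

103.5, 69, 11.5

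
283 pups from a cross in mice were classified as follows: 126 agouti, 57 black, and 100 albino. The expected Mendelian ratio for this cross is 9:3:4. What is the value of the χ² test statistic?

19.304

Expected counts for N = 283 under a 9:3:4 ratio (total parts = 16):
  agouti: 283 × 9/16 = 159.1875
  black: 283 × 3/16 = 53.0625
  albino: 283 × 4/16 = 70.75
χ² = Σ (O − E)² / E
  agouti: (126 − 159.1875)² / 159.1875 = 6.9189
  black: (57 − 53.0625)² / 53.0625 = 0.2922
  albino: (100 − 70.75)² / 70.75 = 12.0928
χ² = 6.9189 + 0.2922 + 12.0928 = 19.3039 ≈ 19.304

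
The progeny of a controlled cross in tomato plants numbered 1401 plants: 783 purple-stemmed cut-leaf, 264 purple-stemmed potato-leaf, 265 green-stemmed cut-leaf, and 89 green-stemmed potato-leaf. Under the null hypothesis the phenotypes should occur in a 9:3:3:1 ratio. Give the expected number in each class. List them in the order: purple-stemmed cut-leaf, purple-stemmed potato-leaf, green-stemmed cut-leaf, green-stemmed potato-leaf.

Total ratio parts = 16. Expected numbers out of 1401:
  purple-stemmed cut-leaf: 1401 × 9/16 = 788.0625
  purple-stemmed potato-leaf: 1401 × 3/16 = 262.6875
  green-stemmed cut-leaf: 1401 × 3/16 = 262.6875
  green-stemmed potato-leaf: 1401 × 1/16 = 87.5625

788.0625, 262.6875, 262.6875, 87.5625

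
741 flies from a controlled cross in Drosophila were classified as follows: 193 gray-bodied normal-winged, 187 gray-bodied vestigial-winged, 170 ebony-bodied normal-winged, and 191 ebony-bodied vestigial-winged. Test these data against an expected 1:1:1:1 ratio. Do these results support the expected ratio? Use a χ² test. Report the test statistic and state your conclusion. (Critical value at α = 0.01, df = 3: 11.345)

Under the 1:1:1:1 hypothesis (Σ ratio = 4, N = 741):
  gray-bodied normal-winged: 741 × 1/4 = 185.25
  gray-bodied vestigial-winged: 741 × 1/4 = 185.25
  ebony-bodied normal-winged: 741 × 1/4 = 185.25
  ebony-bodied vestigial-winged: 741 × 1/4 = 185.25
χ² = Σ (O − E)² / E
  gray-bodied normal-winged: (193 − 185.25)² / 185.25 = 0.3242
  gray-bodied vestigial-winged: (187 − 185.25)² / 185.25 = 0.0165
  ebony-bodied normal-winged: (170 − 185.25)² / 185.25 = 1.2554
  ebony-bodied vestigial-winged: (191 − 185.25)² / 185.25 = 0.1785
χ² = 0.3242 + 0.0165 + 1.2554 + 0.1785 = 1.7746 ≈ 1.775
Degrees of freedom = 4 − 1 = 3; critical value at α = 0.01 is 11.345.
Since 1.775 < 11.345, we fail to reject the null hypothesis — the data are consistent with the 1:1:1:1 ratio.

1.775; consistent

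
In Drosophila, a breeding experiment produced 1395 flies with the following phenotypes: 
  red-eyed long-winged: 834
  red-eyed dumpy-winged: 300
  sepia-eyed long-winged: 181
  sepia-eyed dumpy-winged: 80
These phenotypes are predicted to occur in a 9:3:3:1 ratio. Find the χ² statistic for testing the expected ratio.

34.154

Expected counts for N = 1395 under a 9:3:3:1 ratio (total parts = 16):
  red-eyed long-winged: 1395 × 9/16 = 784.6875
  red-eyed dumpy-winged: 1395 × 3/16 = 261.5625
  sepia-eyed long-winged: 1395 × 3/16 = 261.5625
  sepia-eyed dumpy-winged: 1395 × 1/16 = 87.1875
χ² = Σ (O − E)² / E
  red-eyed long-winged: (834 − 784.6875)² / 784.6875 = 3.0990
  red-eyed dumpy-winged: (300 − 261.5625)² / 261.5625 = 5.6485
  sepia-eyed long-winged: (181 − 261.5625)² / 261.5625 = 24.8136
  sepia-eyed dumpy-winged: (80 − 87.1875)² / 87.1875 = 0.5925
χ² = 3.0990 + 5.6485 + 24.8136 + 0.5925 = 34.1536 ≈ 34.154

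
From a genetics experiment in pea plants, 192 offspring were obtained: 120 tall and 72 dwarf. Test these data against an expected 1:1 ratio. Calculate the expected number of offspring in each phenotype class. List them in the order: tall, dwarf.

Expected counts for N = 192 under a 1:1 ratio (total parts = 2):
  tall: 192 × 1/2 = 96
  dwarf: 192 × 1/2 = 96

96, 96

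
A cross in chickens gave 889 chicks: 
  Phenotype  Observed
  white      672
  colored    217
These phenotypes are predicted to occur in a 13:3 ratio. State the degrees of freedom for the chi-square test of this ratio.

A goodness-of-fit test with 2 phenotype classes has df = 2 − 1 = 1.

1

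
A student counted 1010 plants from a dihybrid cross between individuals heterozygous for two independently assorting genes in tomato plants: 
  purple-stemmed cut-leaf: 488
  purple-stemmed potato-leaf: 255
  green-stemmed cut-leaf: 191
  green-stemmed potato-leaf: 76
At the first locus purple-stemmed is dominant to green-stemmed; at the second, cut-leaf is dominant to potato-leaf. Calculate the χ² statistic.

36.682

A dihybrid F₂ with independent assortment and complete dominance at both loci gives a 9:3:3:1 phenotypic ratio.
The 9:3:3:1 ratio has 16 parts, so with N = 1010 the expected counts are:
  purple-stemmed cut-leaf: 1010 × 9/16 = 568.125
  purple-stemmed potato-leaf: 1010 × 3/16 = 189.375
  green-stemmed cut-leaf: 1010 × 3/16 = 189.375
  green-stemmed potato-leaf: 1010 × 1/16 = 63.125
χ² = Σ (O − E)² / E
  purple-stemmed cut-leaf: (488 − 568.125)² / 568.125 = 11.3004
  purple-stemmed potato-leaf: (255 − 189.375)² / 189.375 = 22.7413
  green-stemmed cut-leaf: (191 − 189.375)² / 189.375 = 0.0139
  green-stemmed potato-leaf: (76 − 63.125)² / 63.125 = 2.6260
χ² = 11.3004 + 22.7413 + 0.0139 + 2.6260 = 36.6816 ≈ 36.682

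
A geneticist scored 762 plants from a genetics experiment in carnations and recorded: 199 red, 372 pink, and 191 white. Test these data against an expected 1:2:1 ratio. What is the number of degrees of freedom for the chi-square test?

A goodness-of-fit test with 3 phenotype classes has df = 3 − 1 = 2.

2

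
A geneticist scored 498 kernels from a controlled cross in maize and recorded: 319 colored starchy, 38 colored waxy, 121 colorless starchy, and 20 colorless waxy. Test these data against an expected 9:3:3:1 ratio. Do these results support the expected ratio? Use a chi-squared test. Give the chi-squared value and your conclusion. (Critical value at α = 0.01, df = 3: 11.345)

50.384; not consistent

Total ratio parts = 16. Expected numbers out of 498:
  colored starchy: 498 × 9/16 = 280.125
  colored waxy: 498 × 3/16 = 93.375
  colorless starchy: 498 × 3/16 = 93.375
  colorless waxy: 498 × 1/16 = 31.125
χ² = Σ (O − E)² / E
  colored starchy: (319 − 280.125)² / 280.125 = 5.3950
  colored waxy: (38 − 93.375)² / 93.375 = 32.8395
  colorless starchy: (121 − 93.375)² / 93.375 = 8.1729
  colorless waxy: (20 − 31.125)² / 31.125 = 3.9764
χ² = 5.3950 + 32.8395 + 8.1729 + 3.9764 = 50.3838 ≈ 50.384
Degrees of freedom = 4 − 1 = 3; critical value at α = 0.01 is 11.345.
Since 50.384 > 11.345, we reject the null hypothesis — the data do not fit the 9:3:3:1 ratio.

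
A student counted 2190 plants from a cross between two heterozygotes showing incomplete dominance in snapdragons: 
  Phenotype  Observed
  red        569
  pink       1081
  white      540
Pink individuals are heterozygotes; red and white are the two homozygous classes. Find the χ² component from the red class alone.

With incomplete dominance, a heterozygote × heterozygote cross gives a 1:2:1 phenotypic ratio.
Expected counts for N = 2190 under a 1:2:1 ratio (total parts = 4):
  red: 2190 × 1/4 = 547.5
  pink: 2190 × 2/4 = 1095
  white: 2190 × 1/4 = 547.5
Contribution of red: (569 − 547.5)² / 547.5 = 0.8443

0.844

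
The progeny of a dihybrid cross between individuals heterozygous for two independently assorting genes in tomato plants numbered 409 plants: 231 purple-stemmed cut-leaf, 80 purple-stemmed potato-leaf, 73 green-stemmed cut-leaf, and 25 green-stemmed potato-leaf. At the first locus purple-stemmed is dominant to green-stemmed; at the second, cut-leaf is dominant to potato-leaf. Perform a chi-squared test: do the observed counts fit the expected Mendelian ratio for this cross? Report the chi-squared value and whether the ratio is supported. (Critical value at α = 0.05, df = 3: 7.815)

A dihybrid F₂ with independent assortment and complete dominance at both loci gives a 9:3:3:1 phenotypic ratio.
The 9:3:3:1 ratio has 16 parts, so with N = 409 the expected counts are:
  purple-stemmed cut-leaf: 409 × 9/16 = 230.0625
  purple-stemmed potato-leaf: 409 × 3/16 = 76.6875
  green-stemmed cut-leaf: 409 × 3/16 = 76.6875
  green-stemmed potato-leaf: 409 × 1/16 = 25.5625
χ² = Σ (O − E)² / E
  purple-stemmed cut-leaf: (231 − 230.0625)² / 230.0625 = 0.0038
  purple-stemmed potato-leaf: (80 − 76.6875)² / 76.6875 = 0.1431
  green-stemmed cut-leaf: (73 − 76.6875)² / 76.6875 = 0.1773
  green-stemmed potato-leaf: (25 − 25.5625)² / 25.5625 = 0.0124
χ² = 0.0038 + 0.1431 + 0.1773 + 0.0124 = 0.3366 ≈ 0.337
Degrees of freedom = 4 − 1 = 3; critical value at α = 0.05 is 7.815.
Since 0.337 < 7.815, we fail to reject the null hypothesis — the data are consistent with the 9:3:3:1 ratio.

0.337; consistent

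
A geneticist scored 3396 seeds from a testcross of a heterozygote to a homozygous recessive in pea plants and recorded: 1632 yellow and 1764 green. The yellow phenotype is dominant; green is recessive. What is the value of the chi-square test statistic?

5.131

A testcross of a heterozygote (Aa × aa) gives a 1:1 phenotypic ratio.
Expected counts for N = 3396 under a 1:1 ratio (total parts = 2):
  yellow: 3396 × 1/2 = 1698
  green: 3396 × 1/2 = 1698
χ² = Σ (O − E)² / E
  yellow: (1632 − 1698)² / 1698 = 2.5654
  green: (1764 − 1698)² / 1698 = 2.5654
χ² = 2.5654 + 2.5654 = 5.1308 ≈ 5.131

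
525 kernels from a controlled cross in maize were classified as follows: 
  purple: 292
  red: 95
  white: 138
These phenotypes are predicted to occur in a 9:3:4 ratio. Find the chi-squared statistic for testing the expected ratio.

0.504

Expected counts for N = 525 under a 9:3:4 ratio (total parts = 16):
  purple: 525 × 9/16 = 295.3125
  red: 525 × 3/16 = 98.4375
  white: 525 × 4/16 = 131.25
χ² = Σ (O − E)² / E
  purple: (292 − 295.3125)² / 295.3125 = 0.0372
  red: (95 − 98.4375)² / 98.4375 = 0.1200
  white: (138 − 131.25)² / 131.25 = 0.3471
χ² = 0.0372 + 0.1200 + 0.3471 = 0.5043 ≈ 0.504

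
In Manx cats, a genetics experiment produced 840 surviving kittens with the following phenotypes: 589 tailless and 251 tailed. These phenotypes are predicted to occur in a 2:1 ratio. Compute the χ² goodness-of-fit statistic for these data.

4.505

Under the 2:1 hypothesis (Σ ratio = 3, N = 840):
  tailless: 840 × 2/3 = 560
  tailed: 840 × 1/3 = 280
χ² = Σ (O − E)² / E
  tailless: (589 − 560)² / 560 = 1.5018
  tailed: (251 − 280)² / 280 = 3.0036
χ² = 1.5018 + 3.0036 = 4.5054 ≈ 4.505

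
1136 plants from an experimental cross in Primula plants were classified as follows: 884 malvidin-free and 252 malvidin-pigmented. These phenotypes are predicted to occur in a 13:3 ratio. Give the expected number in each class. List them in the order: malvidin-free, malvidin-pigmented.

923, 213

Expected counts for N = 1136 under a 13:3 ratio (total parts = 16):
  malvidin-free: 1136 × 13/16 = 923
  malvidin-pigmented: 1136 × 3/16 = 213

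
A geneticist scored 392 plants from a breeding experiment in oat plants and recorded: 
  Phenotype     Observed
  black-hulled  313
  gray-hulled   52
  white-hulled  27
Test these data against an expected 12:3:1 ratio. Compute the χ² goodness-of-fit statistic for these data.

7.772

Total ratio parts = 16. Expected numbers out of 392:
  black-hulled: 392 × 12/16 = 294
  gray-hulled: 392 × 3/16 = 73.5
  white-hulled: 392 × 1/16 = 24.5
χ² = Σ (O − E)² / E
  black-hulled: (313 − 294)² / 294 = 1.2279
  gray-hulled: (52 − 73.5)² / 73.5 = 6.2891
  white-hulled: (27 − 24.5)² / 24.5 = 0.2551
χ² = 1.2279 + 6.2891 + 0.2551 = 7.7721 ≈ 7.772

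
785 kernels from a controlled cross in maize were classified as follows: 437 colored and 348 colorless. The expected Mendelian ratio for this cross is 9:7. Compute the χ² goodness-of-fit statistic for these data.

Under the 9:7 hypothesis (Σ ratio = 16, N = 785):
  colored: 785 × 9/16 = 441.5625
  colorless: 785 × 7/16 = 343.4375
χ² = Σ (O − E)² / E
  colored: (437 − 441.5625)² / 441.5625 = 0.0471
  colorless: (348 − 343.4375)² / 343.4375 = 0.0606
χ² = 0.0471 + 0.0606 = 0.1077 ≈ 0.108

0.108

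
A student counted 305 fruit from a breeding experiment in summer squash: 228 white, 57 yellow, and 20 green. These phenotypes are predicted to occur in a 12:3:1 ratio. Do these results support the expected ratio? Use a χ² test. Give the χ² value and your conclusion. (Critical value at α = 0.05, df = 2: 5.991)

0.049; consistent

The 12:3:1 ratio has 16 parts, so with N = 305 the expected counts are:
  white: 305 × 12/16 = 228.75
  yellow: 305 × 3/16 = 57.1875
  green: 305 × 1/16 = 19.0625
χ² = Σ (O − E)² / E
  white: (228 − 228.75)² / 228.75 = 0.0025
  yellow: (57 − 57.1875)² / 57.1875 = 0.0006
  green: (20 − 19.0625)² / 19.0625 = 0.0461
χ² = 0.0025 + 0.0006 + 0.0461 = 0.0492 ≈ 0.049
Degrees of freedom = 3 − 1 = 2; critical value at α = 0.05 is 5.991.
Since 0.049 < 5.991, we fail to reject the null hypothesis — the data are consistent with the 12:3:1 ratio.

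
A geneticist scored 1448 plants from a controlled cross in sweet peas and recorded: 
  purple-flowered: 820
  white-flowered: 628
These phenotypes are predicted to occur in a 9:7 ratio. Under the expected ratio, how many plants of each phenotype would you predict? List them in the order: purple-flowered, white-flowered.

Under the 9:7 hypothesis (Σ ratio = 16, N = 1448):
  purple-flowered: 1448 × 9/16 = 814.5
  white-flowered: 1448 × 7/16 = 633.5

814.5, 633.5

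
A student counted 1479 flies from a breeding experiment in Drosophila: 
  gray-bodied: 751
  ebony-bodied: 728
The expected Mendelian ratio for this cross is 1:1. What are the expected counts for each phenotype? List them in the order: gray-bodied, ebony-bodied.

739.5, 739.5

Total ratio parts = 2. Expected numbers out of 1479:
  gray-bodied: 1479 × 1/2 = 739.5
  ebony-bodied: 1479 × 1/2 = 739.5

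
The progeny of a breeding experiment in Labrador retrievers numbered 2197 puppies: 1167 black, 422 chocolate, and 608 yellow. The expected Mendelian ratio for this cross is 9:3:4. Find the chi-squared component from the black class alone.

Under the 9:3:4 hypothesis (Σ ratio = 16, N = 2197):
  black: 2197 × 9/16 = 1235.8125
  chocolate: 2197 × 3/16 = 411.9375
  yellow: 2197 × 4/16 = 549.25
Contribution of black: (1167 − 1235.8125)² / 1235.8125 = 3.8316

3.832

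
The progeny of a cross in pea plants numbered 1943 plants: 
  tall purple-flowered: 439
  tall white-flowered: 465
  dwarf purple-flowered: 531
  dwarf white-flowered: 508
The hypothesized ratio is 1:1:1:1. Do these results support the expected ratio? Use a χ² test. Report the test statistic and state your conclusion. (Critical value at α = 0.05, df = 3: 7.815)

The 1:1:1:1 ratio has 4 parts, so with N = 1943 the expected counts are:
  tall purple-flowered: 1943 × 1/4 = 485.75
  tall white-flowered: 1943 × 1/4 = 485.75
  dwarf purple-flowered: 1943 × 1/4 = 485.75
  dwarf white-flowered: 1943 × 1/4 = 485.75
χ² = Σ (O − E)² / E
  tall purple-flowered: (439 − 485.75)² / 485.75 = 4.4994
  tall white-flowered: (465 − 485.75)² / 485.75 = 0.8864
  dwarf purple-flowered: (531 − 485.75)² / 485.75 = 4.2153
  dwarf white-flowered: (508 − 485.75)² / 485.75 = 1.0192
χ² = 4.4994 + 0.8864 + 4.2153 + 1.0192 = 10.6203 ≈ 10.620
Degrees of freedom = 4 − 1 = 3; critical value at α = 0.05 is 7.815.
Since 10.620 > 7.815, we reject the null hypothesis — the data do not fit the 1:1:1:1 ratio.

10.620; not consistent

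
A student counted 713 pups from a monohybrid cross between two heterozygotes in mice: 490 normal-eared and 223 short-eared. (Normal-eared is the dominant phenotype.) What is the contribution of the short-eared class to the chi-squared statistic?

11.235

For a monohybrid cross between heterozygotes with complete dominance, the expected phenotypic ratio is 3:1.
Total ratio parts = 4. Expected numbers out of 713:
  normal-eared: 713 × 3/4 = 534.75
  short-eared: 713 × 1/4 = 178.25
Contribution of short-eared: (223 − 178.25)² / 178.25 = 11.2346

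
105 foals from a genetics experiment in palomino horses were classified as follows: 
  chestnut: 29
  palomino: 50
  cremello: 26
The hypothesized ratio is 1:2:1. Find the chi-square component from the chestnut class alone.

Expected counts for N = 105 under a 1:2:1 ratio (total parts = 4):
  chestnut: 105 × 1/4 = 26.25
  palomino: 105 × 2/4 = 52.5
  cremello: 105 × 1/4 = 26.25
Contribution of chestnut: (29 − 26.25)² / 26.25 = 0.2881

0.288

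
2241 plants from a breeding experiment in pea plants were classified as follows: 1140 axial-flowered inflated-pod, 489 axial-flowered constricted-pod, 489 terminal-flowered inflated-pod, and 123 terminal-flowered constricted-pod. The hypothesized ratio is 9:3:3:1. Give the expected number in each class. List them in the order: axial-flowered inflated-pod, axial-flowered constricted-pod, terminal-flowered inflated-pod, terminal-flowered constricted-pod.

1260.5625, 420.1875, 420.1875, 140.0625

Expected counts for N = 2241 under a 9:3:3:1 ratio (total parts = 16):
  axial-flowered inflated-pod: 2241 × 9/16 = 1260.5625
  axial-flowered constricted-pod: 2241 × 3/16 = 420.1875
  terminal-flowered inflated-pod: 2241 × 3/16 = 420.1875
  terminal-flowered constricted-pod: 2241 × 1/16 = 140.0625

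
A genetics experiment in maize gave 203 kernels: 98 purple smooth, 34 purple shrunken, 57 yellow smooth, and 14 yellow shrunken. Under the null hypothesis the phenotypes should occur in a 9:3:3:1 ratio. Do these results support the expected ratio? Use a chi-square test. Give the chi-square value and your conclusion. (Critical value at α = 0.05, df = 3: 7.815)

Under the 9:3:3:1 hypothesis (Σ ratio = 16, N = 203):
  purple smooth: 203 × 9/16 = 114.1875
  purple shrunken: 203 × 3/16 = 38.0625
  yellow smooth: 203 × 3/16 = 38.0625
  yellow shrunken: 203 × 1/16 = 12.6875
χ² = Σ (O − E)² / E
  purple smooth: (98 − 114.1875)² / 114.1875 = 2.2948
  purple shrunken: (34 − 38.0625)² / 38.0625 = 0.4336
  yellow smooth: (57 − 38.0625)² / 38.0625 = 9.4221
  yellow shrunken: (14 − 12.6875)² / 12.6875 = 0.1358
χ² = 2.2948 + 0.4336 + 9.4221 + 0.1358 = 12.2863 ≈ 12.286
Degrees of freedom = 4 − 1 = 3; critical value at α = 0.05 is 7.815.
Since 12.286 > 7.815, we reject the null hypothesis — the data do not fit the 9:3:3:1 ratio.

12.286; not consistent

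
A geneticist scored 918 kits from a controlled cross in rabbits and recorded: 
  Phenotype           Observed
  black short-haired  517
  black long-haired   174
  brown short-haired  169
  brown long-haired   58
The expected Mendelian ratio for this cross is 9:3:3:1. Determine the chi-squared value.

0.085

Expected counts for N = 918 under a 9:3:3:1 ratio (total parts = 16):
  black short-haired: 918 × 9/16 = 516.375
  black long-haired: 918 × 3/16 = 172.125
  brown short-haired: 918 × 3/16 = 172.125
  brown long-haired: 918 × 1/16 = 57.375
χ² = Σ (O − E)² / E
  black short-haired: (517 − 516.375)² / 516.375 = 0.0008
  black long-haired: (174 − 172.125)² / 172.125 = 0.0204
  brown short-haired: (169 − 172.125)² / 172.125 = 0.0567
  brown long-haired: (58 − 57.375)² / 57.375 = 0.0068
χ² = 0.0008 + 0.0204 + 0.0567 + 0.0068 = 0.0847 ≈ 0.085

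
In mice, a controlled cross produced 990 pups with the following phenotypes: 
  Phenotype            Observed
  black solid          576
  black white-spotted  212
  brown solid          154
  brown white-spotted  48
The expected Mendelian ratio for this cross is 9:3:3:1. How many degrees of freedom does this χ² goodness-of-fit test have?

A goodness-of-fit test with 4 phenotype classes has df = 4 − 1 = 3.

3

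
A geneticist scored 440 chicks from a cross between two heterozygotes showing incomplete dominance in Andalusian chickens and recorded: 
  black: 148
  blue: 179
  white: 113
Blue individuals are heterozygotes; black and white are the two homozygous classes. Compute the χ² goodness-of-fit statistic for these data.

20.850

With incomplete dominance, a heterozygote × heterozygote cross gives a 1:2:1 phenotypic ratio.
Total ratio parts = 4. Expected numbers out of 440:
  black: 440 × 1/4 = 110
  blue: 440 × 2/4 = 220
  white: 440 × 1/4 = 110
χ² = Σ (O − E)² / E
  black: (148 − 110)² / 110 = 13.1273
  blue: (179 − 220)² / 220 = 7.6409
  white: (113 − 110)² / 110 = 0.0818
χ² = 13.1273 + 7.6409 + 0.0818 = 20.850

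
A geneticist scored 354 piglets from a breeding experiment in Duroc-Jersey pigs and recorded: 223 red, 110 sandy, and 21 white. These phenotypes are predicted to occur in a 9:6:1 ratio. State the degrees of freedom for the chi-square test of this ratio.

A goodness-of-fit test with 3 phenotype classes has df = 3 − 1 = 2.

2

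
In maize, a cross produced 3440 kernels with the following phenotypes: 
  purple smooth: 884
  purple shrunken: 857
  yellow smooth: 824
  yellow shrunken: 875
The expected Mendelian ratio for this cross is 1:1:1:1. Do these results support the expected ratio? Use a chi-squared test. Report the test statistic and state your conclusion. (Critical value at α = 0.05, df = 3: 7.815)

Under the 1:1:1:1 hypothesis (Σ ratio = 4, N = 3440):
  purple smooth: 3440 × 1/4 = 860
  purple shrunken: 3440 × 1/4 = 860
  yellow smooth: 3440 × 1/4 = 860
  yellow shrunken: 3440 × 1/4 = 860
χ² = Σ (O − E)² / E
  purple smooth: (884 − 860)² / 860 = 0.6698
  purple shrunken: (857 − 860)² / 860 = 0.0105
  yellow smooth: (824 − 860)² / 860 = 1.5070
  yellow shrunken: (875 − 860)² / 860 = 0.2616
χ² = 0.6698 + 0.0105 + 1.5070 + 0.2616 = 2.4489 ≈ 2.449
Degrees of freedom = 4 − 1 = 3; critical value at α = 0.05 is 7.815.
Since 2.449 < 7.815, we fail to reject the null hypothesis — the data are consistent with the 1:1:1:1 ratio.

2.449; consistent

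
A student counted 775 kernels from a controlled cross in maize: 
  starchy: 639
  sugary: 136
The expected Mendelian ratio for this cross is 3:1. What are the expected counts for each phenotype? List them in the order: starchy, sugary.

Expected counts for N = 775 under a 3:1 ratio (total parts = 4):
  starchy: 775 × 3/4 = 581.25
  sugary: 775 × 1/4 = 193.75

581.25, 193.75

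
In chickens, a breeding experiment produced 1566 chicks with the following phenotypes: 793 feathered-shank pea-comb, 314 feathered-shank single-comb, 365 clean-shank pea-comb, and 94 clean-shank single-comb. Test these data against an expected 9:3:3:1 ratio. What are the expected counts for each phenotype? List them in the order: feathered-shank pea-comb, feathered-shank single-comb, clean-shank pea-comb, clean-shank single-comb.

Under the 9:3:3:1 hypothesis (Σ ratio = 16, N = 1566):
  feathered-shank pea-comb: 1566 × 9/16 = 880.875
  feathered-shank single-comb: 1566 × 3/16 = 293.625
  clean-shank pea-comb: 1566 × 3/16 = 293.625
  clean-shank single-comb: 1566 × 1/16 = 97.875

880.875, 293.625, 293.625, 97.875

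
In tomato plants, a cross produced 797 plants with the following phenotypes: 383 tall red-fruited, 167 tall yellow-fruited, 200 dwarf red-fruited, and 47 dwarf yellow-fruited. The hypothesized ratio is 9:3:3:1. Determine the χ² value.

28.846

Total ratio parts = 16. Expected numbers out of 797:
  tall red-fruited: 797 × 9/16 = 448.3125
  tall yellow-fruited: 797 × 3/16 = 149.4375
  dwarf red-fruited: 797 × 3/16 = 149.4375
  dwarf yellow-fruited: 797 × 1/16 = 49.8125
χ² = Σ (O − E)² / E
  tall red-fruited: (383 − 448.3125)² / 448.3125 = 9.5151
  tall yellow-fruited: (167 − 149.4375)² / 149.4375 = 2.0640
  dwarf red-fruited: (200 − 149.4375)² / 149.4375 = 17.1079
  dwarf yellow-fruited: (47 − 49.8125)² / 49.8125 = 0.1588
χ² = 9.5151 + 2.0640 + 17.1079 + 0.1588 = 28.8458 ≈ 28.846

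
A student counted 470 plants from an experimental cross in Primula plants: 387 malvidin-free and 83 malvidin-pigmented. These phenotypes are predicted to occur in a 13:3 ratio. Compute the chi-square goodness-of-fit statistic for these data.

0.367

Under the 13:3 hypothesis (Σ ratio = 16, N = 470):
  malvidin-free: 470 × 13/16 = 381.875
  malvidin-pigmented: 470 × 3/16 = 88.125
χ² = Σ (O − E)² / E
  malvidin-free: (387 − 381.875)² / 381.875 = 0.0688
  malvidin-pigmented: (83 − 88.125)² / 88.125 = 0.2980
χ² = 0.0688 + 0.2980 = 0.3668 ≈ 0.367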